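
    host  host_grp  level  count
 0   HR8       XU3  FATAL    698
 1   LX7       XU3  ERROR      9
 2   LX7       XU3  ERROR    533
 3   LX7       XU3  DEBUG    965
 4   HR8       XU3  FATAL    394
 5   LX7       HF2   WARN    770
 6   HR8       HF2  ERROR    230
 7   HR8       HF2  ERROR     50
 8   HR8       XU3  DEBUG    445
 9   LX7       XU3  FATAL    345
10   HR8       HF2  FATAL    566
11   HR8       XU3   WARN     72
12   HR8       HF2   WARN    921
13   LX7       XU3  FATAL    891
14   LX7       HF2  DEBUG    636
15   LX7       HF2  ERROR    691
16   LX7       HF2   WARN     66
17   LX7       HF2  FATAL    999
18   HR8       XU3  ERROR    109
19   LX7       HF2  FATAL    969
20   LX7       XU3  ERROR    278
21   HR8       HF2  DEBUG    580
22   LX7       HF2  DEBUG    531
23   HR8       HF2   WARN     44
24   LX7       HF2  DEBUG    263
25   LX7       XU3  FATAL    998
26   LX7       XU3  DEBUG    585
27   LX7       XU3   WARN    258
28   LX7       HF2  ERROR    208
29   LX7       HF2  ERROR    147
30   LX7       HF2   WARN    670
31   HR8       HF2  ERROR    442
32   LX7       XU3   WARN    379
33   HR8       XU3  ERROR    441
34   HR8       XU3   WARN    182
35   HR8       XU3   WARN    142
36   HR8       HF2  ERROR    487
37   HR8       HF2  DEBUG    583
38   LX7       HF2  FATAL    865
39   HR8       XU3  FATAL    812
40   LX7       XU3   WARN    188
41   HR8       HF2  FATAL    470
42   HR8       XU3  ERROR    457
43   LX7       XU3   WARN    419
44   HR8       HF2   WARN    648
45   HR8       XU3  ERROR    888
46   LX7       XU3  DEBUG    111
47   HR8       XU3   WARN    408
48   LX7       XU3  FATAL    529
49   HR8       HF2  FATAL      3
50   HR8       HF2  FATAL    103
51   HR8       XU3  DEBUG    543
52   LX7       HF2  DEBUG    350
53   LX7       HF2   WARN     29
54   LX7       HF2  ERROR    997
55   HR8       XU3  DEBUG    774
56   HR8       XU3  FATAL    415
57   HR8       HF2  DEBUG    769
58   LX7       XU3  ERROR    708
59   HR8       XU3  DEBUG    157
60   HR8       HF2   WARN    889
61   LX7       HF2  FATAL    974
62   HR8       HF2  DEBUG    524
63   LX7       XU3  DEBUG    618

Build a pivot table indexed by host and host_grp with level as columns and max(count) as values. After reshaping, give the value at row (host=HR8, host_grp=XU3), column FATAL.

812

Rows with host=HR8, host_grp=XU3 and level=FATAL: count values are 698, 394, 812, 415.
max(698, 394, 812, 415) = 812.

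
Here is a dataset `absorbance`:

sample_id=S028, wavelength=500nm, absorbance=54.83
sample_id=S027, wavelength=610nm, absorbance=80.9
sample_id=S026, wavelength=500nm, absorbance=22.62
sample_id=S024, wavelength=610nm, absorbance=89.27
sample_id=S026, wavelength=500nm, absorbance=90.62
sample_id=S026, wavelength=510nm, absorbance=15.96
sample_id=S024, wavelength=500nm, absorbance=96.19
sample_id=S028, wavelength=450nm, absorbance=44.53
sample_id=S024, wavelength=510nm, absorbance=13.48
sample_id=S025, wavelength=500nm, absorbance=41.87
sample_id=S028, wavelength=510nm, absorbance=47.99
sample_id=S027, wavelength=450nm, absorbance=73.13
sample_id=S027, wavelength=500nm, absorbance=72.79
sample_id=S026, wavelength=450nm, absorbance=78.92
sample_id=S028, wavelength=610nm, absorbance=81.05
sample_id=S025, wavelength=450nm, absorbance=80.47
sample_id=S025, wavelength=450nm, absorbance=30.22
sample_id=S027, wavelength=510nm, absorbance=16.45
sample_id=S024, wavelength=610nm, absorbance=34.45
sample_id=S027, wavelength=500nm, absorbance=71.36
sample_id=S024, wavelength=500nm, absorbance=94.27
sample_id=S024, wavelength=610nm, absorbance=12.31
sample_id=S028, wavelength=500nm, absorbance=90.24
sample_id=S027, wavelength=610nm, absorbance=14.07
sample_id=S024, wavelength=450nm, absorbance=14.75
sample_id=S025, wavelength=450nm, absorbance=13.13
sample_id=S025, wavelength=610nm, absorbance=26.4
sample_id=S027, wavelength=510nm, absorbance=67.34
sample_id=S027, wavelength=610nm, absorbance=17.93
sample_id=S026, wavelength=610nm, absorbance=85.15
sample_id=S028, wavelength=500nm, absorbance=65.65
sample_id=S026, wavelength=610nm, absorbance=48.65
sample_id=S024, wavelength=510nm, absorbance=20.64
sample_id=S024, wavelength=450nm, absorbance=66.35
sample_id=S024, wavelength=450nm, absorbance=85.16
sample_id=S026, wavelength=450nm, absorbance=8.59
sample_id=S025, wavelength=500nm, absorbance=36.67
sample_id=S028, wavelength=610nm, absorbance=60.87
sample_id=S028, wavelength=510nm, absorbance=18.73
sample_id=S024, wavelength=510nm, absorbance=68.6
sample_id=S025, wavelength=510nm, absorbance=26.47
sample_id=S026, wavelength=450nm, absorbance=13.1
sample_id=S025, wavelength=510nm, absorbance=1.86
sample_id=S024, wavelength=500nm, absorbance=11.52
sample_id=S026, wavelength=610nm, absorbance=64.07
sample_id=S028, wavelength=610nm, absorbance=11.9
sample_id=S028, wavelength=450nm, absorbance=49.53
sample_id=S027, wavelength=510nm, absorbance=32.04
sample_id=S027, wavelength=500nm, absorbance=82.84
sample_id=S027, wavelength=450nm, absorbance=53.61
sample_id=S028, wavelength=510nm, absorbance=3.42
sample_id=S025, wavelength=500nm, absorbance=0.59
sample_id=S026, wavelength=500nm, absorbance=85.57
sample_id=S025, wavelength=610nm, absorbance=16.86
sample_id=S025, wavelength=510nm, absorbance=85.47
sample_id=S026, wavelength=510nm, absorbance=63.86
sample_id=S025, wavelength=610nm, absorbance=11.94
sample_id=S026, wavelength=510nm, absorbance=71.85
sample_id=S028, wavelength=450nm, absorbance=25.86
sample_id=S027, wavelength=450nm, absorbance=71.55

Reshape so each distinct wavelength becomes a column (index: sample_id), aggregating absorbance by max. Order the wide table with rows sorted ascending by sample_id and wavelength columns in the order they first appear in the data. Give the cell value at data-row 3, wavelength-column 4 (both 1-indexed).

78.92

With rows sorted ascending by sample_id, row 3 is sample_id=S026. wavelength columns in first-appearance order: 500nm, 610nm, 510nm, 450nm; column 4 is 450nm.
Long rows with sample_id=S026, wavelength=450nm: max(78.92, 8.59, 13.1) = 78.92.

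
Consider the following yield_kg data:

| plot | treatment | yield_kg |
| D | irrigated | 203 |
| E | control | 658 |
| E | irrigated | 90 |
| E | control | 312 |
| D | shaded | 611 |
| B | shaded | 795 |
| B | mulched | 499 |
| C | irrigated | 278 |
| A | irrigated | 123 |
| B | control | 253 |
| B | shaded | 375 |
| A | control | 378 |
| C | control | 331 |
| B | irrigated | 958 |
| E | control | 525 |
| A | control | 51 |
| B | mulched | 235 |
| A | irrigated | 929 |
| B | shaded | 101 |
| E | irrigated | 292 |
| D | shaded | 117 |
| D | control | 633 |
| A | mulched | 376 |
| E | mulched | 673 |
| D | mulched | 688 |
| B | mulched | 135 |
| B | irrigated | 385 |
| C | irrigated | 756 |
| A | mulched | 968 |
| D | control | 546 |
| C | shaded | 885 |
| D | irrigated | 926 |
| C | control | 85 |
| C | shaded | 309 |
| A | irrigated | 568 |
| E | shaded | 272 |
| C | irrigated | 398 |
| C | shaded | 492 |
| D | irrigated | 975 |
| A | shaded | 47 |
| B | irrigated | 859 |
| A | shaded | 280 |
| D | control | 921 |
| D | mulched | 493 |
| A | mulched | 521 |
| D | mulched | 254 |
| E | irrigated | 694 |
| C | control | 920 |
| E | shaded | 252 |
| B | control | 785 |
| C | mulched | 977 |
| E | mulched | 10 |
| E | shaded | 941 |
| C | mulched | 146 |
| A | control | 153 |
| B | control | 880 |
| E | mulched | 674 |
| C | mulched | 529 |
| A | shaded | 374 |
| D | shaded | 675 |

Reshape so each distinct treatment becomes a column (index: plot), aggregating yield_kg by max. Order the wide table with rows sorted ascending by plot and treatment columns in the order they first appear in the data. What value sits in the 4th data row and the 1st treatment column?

With rows sorted ascending by plot, row 4 is plot=D. treatment columns in first-appearance order: irrigated, control, shaded, mulched; column 1 is irrigated.
Long rows with plot=D, treatment=irrigated: max(203, 926, 975) = 975.

975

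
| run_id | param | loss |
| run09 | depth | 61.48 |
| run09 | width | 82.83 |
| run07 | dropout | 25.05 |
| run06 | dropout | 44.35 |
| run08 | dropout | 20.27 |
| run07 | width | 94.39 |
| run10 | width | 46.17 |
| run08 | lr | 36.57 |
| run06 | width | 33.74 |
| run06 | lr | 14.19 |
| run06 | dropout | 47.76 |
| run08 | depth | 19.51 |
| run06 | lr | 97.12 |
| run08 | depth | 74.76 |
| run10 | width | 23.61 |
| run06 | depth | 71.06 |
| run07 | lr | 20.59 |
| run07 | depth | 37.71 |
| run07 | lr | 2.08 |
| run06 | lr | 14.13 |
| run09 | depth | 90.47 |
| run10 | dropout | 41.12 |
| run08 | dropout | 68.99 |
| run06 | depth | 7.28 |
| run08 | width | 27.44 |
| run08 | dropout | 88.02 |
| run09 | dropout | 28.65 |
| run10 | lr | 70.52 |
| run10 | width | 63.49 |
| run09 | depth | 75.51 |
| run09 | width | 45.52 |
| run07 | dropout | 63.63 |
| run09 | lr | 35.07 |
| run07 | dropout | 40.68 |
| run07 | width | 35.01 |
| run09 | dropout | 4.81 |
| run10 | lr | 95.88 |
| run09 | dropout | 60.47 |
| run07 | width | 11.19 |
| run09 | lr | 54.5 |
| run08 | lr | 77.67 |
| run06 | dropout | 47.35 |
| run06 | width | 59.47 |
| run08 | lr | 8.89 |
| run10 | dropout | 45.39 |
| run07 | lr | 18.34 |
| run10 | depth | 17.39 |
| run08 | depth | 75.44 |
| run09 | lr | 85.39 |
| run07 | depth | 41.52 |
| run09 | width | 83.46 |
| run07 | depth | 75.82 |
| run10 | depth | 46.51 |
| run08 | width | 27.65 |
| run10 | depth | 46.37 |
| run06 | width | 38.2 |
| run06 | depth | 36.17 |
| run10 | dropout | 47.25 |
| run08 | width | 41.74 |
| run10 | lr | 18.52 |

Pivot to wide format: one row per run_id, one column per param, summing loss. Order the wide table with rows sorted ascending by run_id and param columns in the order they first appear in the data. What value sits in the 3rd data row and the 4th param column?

123.13

With rows sorted ascending by run_id, row 3 is run_id=run08. param columns in first-appearance order: depth, width, dropout, lr; column 4 is lr.
Long rows with run_id=run08, param=lr: 36.57 + 77.67 + 8.89 = 123.13.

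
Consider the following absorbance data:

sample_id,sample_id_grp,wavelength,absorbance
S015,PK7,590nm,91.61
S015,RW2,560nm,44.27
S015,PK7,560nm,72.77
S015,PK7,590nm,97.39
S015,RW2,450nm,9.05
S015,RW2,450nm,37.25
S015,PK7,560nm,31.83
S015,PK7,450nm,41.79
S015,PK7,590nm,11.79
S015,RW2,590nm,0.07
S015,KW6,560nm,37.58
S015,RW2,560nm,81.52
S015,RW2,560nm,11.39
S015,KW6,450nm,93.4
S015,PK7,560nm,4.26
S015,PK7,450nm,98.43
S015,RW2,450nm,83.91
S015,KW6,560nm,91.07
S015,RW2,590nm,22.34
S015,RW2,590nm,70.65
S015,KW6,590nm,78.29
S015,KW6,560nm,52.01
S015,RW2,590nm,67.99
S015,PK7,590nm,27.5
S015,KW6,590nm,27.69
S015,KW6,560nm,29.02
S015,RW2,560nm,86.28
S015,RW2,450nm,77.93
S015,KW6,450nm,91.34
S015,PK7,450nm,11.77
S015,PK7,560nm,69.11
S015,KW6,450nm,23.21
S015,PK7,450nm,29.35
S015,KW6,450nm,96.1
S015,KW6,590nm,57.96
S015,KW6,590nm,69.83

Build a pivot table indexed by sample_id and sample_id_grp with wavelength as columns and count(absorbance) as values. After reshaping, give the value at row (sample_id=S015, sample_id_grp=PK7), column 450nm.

4

Rows with sample_id=S015, sample_id_grp=PK7 and wavelength=450nm: absorbance values are 41.79, 98.43, 11.77, 29.35.
4 rows match — count = 4.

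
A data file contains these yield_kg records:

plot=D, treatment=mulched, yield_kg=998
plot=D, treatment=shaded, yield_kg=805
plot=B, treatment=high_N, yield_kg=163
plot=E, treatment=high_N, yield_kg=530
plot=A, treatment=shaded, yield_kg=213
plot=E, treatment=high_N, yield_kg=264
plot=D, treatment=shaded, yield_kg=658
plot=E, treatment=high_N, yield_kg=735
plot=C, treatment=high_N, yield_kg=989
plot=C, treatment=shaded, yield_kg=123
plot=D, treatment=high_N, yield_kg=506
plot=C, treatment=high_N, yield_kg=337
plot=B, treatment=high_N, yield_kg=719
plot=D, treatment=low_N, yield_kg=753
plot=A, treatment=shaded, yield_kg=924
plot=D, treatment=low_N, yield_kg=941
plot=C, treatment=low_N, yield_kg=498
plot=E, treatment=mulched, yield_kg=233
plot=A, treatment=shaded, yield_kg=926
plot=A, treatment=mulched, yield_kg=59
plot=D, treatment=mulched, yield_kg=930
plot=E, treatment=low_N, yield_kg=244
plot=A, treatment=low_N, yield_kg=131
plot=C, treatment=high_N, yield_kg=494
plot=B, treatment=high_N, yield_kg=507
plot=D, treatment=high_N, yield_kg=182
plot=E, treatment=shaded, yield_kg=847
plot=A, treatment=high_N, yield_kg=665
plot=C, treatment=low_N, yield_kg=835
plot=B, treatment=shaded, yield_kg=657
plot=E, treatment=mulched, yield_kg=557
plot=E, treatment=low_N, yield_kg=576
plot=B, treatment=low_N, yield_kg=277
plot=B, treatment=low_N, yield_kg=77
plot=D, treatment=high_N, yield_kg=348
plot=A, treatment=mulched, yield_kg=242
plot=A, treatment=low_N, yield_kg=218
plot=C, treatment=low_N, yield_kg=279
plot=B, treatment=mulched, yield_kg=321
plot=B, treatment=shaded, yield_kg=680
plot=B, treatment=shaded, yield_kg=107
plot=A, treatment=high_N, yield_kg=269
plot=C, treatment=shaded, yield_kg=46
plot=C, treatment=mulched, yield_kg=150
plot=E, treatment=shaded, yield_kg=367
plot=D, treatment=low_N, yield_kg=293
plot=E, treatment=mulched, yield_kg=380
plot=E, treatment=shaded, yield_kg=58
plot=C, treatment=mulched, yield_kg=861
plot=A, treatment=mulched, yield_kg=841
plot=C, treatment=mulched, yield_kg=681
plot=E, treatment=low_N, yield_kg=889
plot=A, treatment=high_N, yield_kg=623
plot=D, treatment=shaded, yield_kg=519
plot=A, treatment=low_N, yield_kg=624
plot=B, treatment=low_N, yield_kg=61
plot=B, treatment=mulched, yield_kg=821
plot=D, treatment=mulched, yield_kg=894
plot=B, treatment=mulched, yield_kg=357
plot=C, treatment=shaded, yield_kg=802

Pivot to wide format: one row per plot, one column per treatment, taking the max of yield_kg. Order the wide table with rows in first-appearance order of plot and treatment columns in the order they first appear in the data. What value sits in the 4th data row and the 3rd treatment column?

665

With rows in first-appearance order of plot, row 4 is plot=A. treatment columns in first-appearance order: mulched, shaded, high_N, low_N; column 3 is high_N.
Long rows with plot=A, treatment=high_N: max(665, 269, 623) = 665.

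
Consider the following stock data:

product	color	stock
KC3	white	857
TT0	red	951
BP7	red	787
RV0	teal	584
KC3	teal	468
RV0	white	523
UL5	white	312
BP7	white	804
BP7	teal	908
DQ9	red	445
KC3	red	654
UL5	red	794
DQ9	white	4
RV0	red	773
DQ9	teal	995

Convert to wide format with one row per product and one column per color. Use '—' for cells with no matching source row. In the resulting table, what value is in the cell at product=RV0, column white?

523

The long row with product=RV0, color=white has stock=523.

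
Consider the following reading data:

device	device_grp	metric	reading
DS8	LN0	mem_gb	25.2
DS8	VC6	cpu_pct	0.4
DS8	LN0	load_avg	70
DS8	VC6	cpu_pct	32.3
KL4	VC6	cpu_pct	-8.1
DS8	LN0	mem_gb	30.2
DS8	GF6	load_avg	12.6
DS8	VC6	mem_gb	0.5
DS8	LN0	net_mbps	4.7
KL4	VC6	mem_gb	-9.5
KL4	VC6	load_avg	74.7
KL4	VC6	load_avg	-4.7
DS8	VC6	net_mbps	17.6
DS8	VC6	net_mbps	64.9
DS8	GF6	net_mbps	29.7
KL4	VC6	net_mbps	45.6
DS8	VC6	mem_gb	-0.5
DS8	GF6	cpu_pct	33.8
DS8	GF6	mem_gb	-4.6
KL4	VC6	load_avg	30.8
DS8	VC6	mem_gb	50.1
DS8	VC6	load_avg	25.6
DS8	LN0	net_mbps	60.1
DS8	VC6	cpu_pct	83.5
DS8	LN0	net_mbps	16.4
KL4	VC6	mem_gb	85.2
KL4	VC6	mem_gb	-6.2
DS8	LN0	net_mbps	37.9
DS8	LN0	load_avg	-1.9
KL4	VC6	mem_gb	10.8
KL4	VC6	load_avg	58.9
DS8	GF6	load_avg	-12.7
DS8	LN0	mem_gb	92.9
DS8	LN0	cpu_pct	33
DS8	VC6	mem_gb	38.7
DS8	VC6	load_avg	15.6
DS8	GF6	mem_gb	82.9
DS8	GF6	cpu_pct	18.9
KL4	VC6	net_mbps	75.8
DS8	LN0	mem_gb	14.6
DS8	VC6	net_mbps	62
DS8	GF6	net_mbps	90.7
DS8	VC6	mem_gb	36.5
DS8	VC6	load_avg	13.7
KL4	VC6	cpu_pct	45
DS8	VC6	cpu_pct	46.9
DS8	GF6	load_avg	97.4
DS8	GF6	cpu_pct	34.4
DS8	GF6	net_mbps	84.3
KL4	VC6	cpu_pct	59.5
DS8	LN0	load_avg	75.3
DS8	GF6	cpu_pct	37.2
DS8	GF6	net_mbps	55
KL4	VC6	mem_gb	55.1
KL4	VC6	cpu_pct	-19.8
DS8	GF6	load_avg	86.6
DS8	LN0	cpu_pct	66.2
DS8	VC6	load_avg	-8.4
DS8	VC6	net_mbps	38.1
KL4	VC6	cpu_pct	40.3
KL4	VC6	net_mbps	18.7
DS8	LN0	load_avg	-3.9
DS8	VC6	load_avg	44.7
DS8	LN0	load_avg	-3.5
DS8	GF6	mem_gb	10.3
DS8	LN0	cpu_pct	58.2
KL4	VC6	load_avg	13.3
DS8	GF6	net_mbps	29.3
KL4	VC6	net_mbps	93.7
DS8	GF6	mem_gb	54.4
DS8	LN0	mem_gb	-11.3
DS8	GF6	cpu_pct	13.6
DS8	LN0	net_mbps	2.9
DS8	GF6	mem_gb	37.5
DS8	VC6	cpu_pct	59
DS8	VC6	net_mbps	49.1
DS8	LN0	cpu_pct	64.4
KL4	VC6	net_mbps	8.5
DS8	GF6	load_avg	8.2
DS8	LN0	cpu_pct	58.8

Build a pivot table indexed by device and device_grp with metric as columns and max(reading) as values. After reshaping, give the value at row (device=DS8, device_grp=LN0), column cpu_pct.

66.2

Rows with device=DS8, device_grp=LN0 and metric=cpu_pct: reading values are 33, 66.2, 58.2, 64.4, 58.8.
max(33, 66.2, 58.2, 64.4, 58.8) = 66.2.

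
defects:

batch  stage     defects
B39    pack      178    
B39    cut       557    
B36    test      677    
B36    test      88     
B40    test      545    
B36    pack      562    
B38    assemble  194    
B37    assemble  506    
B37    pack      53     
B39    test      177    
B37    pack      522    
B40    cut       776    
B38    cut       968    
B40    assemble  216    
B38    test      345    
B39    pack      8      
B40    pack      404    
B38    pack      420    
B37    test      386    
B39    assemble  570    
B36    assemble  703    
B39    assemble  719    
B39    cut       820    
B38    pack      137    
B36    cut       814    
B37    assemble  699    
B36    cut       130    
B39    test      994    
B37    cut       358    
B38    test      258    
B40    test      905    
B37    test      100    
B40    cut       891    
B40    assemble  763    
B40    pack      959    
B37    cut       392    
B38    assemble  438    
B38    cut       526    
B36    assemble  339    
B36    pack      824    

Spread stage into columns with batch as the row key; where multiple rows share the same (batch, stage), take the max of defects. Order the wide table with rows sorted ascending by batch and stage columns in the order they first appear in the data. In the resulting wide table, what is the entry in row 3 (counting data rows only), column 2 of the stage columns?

With rows sorted ascending by batch, row 3 is batch=B38. stage columns in first-appearance order: pack, cut, test, assemble; column 2 is cut.
Long rows with batch=B38, stage=cut: max(968, 526) = 968.

968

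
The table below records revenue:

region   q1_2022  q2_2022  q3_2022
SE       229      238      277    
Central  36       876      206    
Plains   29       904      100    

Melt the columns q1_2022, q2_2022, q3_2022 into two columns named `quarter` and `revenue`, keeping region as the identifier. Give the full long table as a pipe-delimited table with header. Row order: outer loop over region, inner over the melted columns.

Each (region, column) pair becomes one row: 3 × 3 = 9 rows.
For example, (SE, q1_2022) → revenue=229.

| region | quarter | revenue |
| SE | q1_2022 | 229 |
| SE | q2_2022 | 238 |
| SE | q3_2022 | 277 |
| Central | q1_2022 | 36 |
| Central | q2_2022 | 876 |
| Central | q3_2022 | 206 |
| Plains | q1_2022 | 29 |
| Plains | q2_2022 | 904 |
| Plains | q3_2022 | 100 |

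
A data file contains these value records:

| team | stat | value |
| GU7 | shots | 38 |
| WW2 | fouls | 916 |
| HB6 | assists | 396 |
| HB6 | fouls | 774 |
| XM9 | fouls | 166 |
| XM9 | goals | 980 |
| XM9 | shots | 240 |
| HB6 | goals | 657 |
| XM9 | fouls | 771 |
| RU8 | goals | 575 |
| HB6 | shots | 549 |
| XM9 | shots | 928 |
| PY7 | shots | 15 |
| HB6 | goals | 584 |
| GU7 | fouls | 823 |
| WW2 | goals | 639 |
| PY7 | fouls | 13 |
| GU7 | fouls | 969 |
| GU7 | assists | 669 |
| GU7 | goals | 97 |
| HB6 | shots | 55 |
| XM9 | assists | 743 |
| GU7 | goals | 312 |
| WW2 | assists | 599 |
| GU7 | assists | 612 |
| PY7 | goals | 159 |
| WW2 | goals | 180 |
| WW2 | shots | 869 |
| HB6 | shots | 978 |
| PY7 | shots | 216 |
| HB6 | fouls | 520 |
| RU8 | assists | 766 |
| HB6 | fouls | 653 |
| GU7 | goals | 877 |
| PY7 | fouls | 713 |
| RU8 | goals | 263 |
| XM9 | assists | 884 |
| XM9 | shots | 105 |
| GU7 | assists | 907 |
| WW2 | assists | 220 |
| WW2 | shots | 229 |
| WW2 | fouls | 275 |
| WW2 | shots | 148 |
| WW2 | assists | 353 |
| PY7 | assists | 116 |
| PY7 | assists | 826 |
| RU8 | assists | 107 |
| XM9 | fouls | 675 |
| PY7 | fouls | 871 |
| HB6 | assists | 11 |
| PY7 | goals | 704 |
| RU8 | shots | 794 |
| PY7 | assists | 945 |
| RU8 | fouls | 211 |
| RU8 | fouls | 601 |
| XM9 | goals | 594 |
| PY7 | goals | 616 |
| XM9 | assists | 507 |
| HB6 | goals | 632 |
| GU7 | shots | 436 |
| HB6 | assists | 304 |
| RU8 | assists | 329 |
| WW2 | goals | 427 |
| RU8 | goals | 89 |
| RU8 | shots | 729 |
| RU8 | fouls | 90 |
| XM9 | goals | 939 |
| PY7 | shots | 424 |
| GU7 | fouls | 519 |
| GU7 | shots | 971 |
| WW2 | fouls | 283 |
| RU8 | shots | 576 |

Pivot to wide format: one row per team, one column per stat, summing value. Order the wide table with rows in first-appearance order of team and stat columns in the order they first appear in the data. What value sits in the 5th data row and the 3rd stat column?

With rows in first-appearance order of team, row 5 is team=RU8. stat columns in first-appearance order: shots, fouls, assists, goals; column 3 is assists.
Long rows with team=RU8, stat=assists: 766 + 107 + 329 = 1202.

1202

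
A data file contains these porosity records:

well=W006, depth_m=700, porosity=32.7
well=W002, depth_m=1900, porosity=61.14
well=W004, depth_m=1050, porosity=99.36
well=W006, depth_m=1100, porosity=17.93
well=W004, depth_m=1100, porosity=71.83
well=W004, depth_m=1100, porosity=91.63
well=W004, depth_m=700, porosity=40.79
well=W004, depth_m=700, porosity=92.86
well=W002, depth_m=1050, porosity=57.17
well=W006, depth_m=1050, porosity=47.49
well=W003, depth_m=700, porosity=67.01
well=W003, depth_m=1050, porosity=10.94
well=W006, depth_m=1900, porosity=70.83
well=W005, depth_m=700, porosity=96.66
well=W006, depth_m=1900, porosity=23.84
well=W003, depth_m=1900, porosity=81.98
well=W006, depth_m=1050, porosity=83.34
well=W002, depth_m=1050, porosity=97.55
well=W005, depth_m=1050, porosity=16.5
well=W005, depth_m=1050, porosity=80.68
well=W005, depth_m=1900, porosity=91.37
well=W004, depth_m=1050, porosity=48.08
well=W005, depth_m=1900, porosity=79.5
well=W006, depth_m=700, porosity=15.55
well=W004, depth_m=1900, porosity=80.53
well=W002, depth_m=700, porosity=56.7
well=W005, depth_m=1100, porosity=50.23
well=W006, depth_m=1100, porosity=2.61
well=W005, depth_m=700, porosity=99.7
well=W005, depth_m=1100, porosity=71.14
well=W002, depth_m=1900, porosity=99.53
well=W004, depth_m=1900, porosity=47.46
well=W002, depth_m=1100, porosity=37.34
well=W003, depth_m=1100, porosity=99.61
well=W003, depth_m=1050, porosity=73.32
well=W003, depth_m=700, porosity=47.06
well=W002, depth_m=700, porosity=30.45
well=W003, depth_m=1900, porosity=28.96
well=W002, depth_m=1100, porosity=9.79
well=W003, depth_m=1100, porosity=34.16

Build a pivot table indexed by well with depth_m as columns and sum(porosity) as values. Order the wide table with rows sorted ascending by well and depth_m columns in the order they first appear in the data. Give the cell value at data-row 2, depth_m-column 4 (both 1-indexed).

133.77

With rows sorted ascending by well, row 2 is well=W003. depth_m columns in first-appearance order: 700, 1900, 1050, 1100; column 4 is 1100.
Long rows with well=W003, depth_m=1100: 99.61 + 34.16 = 133.77.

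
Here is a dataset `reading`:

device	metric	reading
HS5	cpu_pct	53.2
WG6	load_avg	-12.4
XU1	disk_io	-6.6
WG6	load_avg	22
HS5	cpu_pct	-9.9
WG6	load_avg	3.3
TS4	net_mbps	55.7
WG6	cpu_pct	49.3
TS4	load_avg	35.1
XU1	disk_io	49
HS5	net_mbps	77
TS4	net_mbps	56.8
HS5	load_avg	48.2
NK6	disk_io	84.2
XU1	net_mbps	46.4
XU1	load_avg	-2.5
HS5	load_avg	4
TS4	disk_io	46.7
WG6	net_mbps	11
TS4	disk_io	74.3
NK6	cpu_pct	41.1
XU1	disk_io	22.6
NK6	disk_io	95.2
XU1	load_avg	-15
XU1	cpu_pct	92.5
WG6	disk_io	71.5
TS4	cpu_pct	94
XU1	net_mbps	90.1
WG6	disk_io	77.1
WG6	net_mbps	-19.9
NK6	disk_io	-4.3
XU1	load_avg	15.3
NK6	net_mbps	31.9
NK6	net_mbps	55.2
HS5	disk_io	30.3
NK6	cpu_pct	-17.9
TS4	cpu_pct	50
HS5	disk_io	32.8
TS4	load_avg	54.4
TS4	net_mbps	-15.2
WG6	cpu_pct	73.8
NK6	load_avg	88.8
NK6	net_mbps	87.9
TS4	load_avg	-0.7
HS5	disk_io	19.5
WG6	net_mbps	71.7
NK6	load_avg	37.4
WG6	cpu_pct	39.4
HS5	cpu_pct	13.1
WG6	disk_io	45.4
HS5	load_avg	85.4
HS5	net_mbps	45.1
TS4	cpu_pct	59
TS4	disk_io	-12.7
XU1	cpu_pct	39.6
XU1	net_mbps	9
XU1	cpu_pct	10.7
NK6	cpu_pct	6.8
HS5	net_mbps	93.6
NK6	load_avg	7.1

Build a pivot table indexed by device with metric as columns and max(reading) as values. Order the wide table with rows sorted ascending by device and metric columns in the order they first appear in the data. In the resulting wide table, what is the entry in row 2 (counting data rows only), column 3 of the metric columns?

With rows sorted ascending by device, row 2 is device=NK6. metric columns in first-appearance order: cpu_pct, load_avg, disk_io, net_mbps; column 3 is disk_io.
Long rows with device=NK6, metric=disk_io: max(84.2, 95.2, -4.3) = 95.2.

95.2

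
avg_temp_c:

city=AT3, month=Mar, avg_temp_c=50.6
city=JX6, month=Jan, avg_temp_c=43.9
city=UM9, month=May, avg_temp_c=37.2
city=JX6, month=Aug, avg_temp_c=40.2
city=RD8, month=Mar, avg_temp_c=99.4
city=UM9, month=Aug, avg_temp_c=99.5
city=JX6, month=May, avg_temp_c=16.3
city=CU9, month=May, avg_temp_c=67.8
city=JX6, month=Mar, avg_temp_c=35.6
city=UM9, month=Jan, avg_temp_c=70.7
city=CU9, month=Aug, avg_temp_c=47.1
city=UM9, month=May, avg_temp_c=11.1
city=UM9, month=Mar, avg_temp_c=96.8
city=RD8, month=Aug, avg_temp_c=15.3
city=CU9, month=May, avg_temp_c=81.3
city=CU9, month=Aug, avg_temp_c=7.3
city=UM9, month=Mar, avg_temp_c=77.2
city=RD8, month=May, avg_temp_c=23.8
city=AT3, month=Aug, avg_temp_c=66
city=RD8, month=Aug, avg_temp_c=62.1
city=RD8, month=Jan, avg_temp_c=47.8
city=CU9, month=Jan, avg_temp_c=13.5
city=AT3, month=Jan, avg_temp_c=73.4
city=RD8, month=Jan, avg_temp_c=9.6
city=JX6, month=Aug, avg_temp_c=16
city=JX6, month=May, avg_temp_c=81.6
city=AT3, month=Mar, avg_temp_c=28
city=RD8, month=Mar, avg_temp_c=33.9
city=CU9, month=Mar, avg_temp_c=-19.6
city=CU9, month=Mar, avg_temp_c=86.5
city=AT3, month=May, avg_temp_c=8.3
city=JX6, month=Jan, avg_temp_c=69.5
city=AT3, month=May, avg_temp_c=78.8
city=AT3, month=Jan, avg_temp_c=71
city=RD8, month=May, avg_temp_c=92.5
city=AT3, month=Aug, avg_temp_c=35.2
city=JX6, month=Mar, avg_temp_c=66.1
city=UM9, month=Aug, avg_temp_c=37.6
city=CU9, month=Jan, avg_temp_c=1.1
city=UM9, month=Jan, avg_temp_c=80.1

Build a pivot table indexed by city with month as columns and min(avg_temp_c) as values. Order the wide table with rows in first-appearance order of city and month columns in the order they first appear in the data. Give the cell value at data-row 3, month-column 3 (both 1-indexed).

11.1

With rows in first-appearance order of city, row 3 is city=UM9. month columns in first-appearance order: Mar, Jan, May, Aug; column 3 is May.
Long rows with city=UM9, month=May: min(37.2, 11.1) = 11.1.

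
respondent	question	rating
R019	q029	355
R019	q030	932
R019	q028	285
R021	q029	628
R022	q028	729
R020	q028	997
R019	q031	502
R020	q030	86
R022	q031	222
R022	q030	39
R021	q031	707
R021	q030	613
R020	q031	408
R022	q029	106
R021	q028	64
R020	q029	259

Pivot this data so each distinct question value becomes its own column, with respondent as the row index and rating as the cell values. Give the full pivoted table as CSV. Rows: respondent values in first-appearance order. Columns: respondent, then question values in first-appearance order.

Columns: respondent plus the 4 distinct question values (q029, q030, q028, q031).
For example, row R019 column q029 takes rating=355 from the long row (R019, q029).

respondent,q029,q030,q028,q031
R019,355,932,285,502
R021,628,613,64,707
R022,106,39,729,222
R020,259,86,997,408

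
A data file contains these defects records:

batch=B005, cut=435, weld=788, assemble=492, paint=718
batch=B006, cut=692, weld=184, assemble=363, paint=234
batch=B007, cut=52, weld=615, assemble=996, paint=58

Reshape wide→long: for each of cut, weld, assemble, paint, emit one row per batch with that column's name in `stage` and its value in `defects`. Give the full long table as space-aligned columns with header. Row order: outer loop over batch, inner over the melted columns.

Each (batch, column) pair becomes one row: 3 × 4 = 12 rows.
For example, (B005, cut) → defects=435.

batch  stage     defects
B005   cut       435    
B005   weld      788    
B005   assemble  492    
B005   paint     718    
B006   cut       692    
B006   weld      184    
B006   assemble  363    
B006   paint     234    
B007   cut       52     
B007   weld      615    
B007   assemble  996    
B007   paint     58     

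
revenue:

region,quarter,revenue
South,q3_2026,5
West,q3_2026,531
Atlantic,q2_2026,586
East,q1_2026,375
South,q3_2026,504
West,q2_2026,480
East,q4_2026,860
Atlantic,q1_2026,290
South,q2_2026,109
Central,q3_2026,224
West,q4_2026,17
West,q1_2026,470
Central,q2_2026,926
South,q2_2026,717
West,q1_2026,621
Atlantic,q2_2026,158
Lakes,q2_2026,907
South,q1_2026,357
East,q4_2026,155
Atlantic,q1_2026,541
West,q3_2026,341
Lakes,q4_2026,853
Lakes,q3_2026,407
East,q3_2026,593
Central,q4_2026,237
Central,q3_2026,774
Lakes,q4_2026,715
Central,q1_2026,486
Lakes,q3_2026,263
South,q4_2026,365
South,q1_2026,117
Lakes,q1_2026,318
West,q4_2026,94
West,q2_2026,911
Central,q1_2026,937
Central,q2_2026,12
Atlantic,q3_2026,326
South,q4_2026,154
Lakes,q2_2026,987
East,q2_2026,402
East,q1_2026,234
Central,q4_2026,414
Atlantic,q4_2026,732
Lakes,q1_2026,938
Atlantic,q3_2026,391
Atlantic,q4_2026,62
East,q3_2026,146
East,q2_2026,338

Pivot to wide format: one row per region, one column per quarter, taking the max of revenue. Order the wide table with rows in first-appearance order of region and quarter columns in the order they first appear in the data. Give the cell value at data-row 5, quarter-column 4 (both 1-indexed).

414

With rows in first-appearance order of region, row 5 is region=Central. quarter columns in first-appearance order: q3_2026, q2_2026, q1_2026, q4_2026; column 4 is q4_2026.
Long rows with region=Central, quarter=q4_2026: max(237, 414) = 414.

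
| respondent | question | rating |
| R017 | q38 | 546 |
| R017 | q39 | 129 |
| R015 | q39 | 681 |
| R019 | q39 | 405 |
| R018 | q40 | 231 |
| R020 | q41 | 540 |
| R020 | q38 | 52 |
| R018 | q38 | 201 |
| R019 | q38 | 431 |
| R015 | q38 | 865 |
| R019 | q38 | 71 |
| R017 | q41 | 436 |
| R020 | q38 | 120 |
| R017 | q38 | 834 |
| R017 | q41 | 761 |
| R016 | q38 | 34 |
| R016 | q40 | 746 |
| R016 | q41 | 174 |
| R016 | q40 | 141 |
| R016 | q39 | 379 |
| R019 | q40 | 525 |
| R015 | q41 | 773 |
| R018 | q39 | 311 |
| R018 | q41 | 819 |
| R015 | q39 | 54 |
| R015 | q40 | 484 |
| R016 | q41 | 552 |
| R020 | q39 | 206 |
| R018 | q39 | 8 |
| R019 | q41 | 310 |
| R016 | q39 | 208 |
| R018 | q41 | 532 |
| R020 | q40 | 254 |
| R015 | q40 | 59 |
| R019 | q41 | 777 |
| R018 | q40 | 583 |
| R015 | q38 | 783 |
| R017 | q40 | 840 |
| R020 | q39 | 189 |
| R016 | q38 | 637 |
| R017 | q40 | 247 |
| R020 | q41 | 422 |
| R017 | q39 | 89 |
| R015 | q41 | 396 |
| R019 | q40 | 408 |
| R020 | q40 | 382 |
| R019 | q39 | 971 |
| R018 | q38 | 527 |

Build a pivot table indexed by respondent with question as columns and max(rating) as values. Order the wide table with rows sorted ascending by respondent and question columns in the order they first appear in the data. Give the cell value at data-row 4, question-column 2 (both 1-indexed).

311

With rows sorted ascending by respondent, row 4 is respondent=R018. question columns in first-appearance order: q38, q39, q40, q41; column 2 is q39.
Long rows with respondent=R018, question=q39: max(311, 8) = 311.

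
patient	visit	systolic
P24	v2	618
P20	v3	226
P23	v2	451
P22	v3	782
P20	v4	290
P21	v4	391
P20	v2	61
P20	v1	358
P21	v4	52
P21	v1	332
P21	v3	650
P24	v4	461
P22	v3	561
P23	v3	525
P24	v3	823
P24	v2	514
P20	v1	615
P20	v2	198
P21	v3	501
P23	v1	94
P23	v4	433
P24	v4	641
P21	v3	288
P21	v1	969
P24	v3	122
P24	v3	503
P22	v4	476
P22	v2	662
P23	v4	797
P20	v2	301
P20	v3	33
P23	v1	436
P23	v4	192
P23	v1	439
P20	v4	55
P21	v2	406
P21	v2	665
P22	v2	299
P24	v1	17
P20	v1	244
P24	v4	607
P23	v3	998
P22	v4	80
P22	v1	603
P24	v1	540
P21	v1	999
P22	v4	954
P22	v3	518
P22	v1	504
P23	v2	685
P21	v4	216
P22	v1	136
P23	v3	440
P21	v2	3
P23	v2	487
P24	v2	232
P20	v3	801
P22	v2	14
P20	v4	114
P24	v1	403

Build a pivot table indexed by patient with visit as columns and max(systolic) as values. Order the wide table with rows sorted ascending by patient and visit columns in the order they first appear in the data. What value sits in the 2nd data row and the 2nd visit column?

650

With rows sorted ascending by patient, row 2 is patient=P21. visit columns in first-appearance order: v2, v3, v4, v1; column 2 is v3.
Long rows with patient=P21, visit=v3: max(650, 501, 288) = 650.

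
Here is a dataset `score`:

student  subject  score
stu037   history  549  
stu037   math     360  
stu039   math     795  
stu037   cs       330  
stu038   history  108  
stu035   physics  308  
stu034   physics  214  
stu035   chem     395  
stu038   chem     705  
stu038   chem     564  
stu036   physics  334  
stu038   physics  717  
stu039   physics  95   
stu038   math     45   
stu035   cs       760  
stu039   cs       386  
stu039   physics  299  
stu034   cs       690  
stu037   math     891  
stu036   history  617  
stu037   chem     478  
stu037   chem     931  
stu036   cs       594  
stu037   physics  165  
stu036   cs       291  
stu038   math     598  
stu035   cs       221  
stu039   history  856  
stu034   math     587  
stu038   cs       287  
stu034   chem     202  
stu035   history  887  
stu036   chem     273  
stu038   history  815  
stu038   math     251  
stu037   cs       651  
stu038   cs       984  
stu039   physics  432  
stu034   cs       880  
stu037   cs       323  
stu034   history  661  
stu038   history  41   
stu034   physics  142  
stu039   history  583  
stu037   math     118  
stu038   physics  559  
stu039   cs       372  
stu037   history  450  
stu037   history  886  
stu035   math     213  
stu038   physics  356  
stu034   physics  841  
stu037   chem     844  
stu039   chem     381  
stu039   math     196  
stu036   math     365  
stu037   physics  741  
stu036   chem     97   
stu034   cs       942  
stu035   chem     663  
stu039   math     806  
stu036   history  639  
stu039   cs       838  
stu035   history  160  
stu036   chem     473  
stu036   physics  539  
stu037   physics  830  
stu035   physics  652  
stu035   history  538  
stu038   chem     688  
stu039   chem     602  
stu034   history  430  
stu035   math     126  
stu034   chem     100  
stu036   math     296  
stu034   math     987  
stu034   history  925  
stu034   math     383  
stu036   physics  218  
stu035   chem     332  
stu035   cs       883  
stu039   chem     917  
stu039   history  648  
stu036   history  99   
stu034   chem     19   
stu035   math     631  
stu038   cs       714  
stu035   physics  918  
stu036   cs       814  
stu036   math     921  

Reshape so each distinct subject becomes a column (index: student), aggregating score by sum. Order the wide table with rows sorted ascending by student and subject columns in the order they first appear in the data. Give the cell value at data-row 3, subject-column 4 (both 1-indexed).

1091

With rows sorted ascending by student, row 3 is student=stu036. subject columns in first-appearance order: history, math, cs, physics, chem; column 4 is physics.
Long rows with student=stu036, subject=physics: 334 + 539 + 218 = 1091.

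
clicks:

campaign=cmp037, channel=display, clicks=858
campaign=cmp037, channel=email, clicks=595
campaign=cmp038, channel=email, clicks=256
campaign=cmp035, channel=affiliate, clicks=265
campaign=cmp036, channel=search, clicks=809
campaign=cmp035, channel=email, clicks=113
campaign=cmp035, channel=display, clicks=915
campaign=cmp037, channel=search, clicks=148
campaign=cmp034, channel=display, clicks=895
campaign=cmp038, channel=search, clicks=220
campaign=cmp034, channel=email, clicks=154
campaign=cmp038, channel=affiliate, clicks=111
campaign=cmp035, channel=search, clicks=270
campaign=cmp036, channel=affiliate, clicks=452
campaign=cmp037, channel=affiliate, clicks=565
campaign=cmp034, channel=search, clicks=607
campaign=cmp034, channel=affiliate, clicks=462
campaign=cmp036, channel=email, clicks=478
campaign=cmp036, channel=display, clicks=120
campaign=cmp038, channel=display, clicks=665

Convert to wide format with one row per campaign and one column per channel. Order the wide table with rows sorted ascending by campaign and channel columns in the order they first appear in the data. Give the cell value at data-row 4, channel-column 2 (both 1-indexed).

With rows sorted ascending by campaign, row 4 is campaign=cmp037. channel columns in first-appearance order: display, email, affiliate, search; column 2 is email.
Long rows with campaign=cmp037, channel=email: clicks = 595.

595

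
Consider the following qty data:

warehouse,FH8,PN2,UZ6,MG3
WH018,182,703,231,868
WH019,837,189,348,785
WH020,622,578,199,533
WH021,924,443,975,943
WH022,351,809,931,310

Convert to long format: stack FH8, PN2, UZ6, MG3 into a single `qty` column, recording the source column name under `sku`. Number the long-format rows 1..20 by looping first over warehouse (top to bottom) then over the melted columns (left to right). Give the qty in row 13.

924

20 rows total (5 × 4). Row 13: index ⌊(13-1)/4⌋ = 3 into warehouse → WH021; (13-1) mod 4 = 0 into the melted columns → FH8.
So row 13 is (WH021, FH8, 924); qty = 924.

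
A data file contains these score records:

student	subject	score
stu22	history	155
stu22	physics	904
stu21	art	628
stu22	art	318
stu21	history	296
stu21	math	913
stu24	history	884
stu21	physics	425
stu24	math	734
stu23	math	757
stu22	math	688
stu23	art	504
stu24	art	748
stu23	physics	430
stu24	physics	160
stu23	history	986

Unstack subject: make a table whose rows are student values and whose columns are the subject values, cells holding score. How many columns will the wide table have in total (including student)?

1 column for student plus 4 distinct subject values → 5 columns.

5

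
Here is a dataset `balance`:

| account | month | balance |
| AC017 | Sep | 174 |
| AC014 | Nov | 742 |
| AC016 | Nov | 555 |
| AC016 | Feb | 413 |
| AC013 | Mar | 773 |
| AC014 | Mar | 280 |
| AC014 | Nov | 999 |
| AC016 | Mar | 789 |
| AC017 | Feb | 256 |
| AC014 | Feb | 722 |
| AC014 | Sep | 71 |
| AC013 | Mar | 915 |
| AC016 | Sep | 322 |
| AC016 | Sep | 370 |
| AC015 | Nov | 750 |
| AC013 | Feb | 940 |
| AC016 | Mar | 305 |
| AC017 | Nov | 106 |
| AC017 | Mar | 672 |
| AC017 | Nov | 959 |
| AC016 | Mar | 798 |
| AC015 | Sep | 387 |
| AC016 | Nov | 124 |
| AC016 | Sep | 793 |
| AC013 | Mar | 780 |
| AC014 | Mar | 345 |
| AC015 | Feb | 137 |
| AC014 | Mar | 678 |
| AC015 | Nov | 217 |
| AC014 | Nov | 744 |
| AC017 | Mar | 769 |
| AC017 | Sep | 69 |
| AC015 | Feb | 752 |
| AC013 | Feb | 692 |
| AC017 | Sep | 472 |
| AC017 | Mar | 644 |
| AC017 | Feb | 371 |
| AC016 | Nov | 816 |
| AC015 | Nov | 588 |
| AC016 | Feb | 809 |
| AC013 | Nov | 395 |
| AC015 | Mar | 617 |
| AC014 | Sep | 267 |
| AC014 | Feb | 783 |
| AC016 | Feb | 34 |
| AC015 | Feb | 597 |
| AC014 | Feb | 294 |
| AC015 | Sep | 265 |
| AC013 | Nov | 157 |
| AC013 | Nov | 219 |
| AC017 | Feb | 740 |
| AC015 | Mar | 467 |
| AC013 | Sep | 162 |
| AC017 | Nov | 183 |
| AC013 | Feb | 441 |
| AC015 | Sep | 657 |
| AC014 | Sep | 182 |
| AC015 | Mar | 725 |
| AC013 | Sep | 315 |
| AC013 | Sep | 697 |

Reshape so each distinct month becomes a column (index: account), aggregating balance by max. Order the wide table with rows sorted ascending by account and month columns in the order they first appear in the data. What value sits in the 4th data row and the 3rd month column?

809

With rows sorted ascending by account, row 4 is account=AC016. month columns in first-appearance order: Sep, Nov, Feb, Mar; column 3 is Feb.
Long rows with account=AC016, month=Feb: max(413, 809, 34) = 809.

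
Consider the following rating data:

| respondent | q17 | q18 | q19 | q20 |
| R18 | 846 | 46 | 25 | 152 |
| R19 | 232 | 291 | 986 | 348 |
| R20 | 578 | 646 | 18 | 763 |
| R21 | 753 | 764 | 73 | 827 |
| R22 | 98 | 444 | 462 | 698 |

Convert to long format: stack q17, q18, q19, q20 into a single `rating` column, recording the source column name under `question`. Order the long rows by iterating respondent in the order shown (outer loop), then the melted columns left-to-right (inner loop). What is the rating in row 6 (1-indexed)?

20 rows total (5 × 4). Row 6: index ⌊(6-1)/4⌋ = 1 into respondent → R19; (6-1) mod 4 = 1 into the melted columns → q18.
So row 6 is (R19, q18, 291); rating = 291.

291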